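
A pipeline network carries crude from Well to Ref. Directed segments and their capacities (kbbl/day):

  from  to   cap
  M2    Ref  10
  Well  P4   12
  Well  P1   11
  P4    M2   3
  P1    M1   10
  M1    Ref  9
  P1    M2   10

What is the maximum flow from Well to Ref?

Augment Well→P1→M1→Ref: bottleneck 9, flow now 9.
Augment Well→P1→M2→Ref: bottleneck 2, flow now 11.
Augment Well→P4→M2→Ref: bottleneck 3, flow now 14.
No augmenting path remains; maximum flow = 14.
In the residual graph, reachable from Well: {Well, P4}.
Min-cut edges: Well→P1 (11), P4→M2 (3); capacity 11 + 3 = 14.
This cut is saturated, so no flow can exceed 14.

14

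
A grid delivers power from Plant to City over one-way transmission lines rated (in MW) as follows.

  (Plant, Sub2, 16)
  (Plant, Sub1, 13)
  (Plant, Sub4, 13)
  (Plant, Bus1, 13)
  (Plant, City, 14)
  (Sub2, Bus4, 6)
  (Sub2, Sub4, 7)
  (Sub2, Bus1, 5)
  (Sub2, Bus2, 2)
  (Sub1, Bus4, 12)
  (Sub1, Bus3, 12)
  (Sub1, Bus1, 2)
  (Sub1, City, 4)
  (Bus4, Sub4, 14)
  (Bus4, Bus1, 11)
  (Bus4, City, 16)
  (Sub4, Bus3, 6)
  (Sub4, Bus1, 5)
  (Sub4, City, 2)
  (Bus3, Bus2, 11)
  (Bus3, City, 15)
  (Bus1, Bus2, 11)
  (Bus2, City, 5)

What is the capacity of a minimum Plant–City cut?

Augment Plant→City: bottleneck 14, flow now 14.
Augment Plant→Sub1→City: bottleneck 4, flow now 18.
Augment Plant→Sub4→City: bottleneck 2, flow now 20.
Augment Plant→Sub2→Bus4→City: bottleneck 6, flow now 26.
Augment Plant→Sub2→Bus2→City: bottleneck 2, flow now 28.
Augment Plant→Sub1→Bus4→City: bottleneck 9, flow now 37.
Augment Plant→Sub4→Bus3→City: bottleneck 6, flow now 43.
Augment Plant→Bus1→Bus2→City: bottleneck 3, flow now 46.
No augmenting path remains; maximum flow = 46.
By max-flow min-cut, the minimum cut capacity equals the max flow.
In the residual graph, reachable from Plant: {Plant, Sub2, Sub4, Bus1, Bus2}.
Min-cut edges: Plant→Sub1 (13), Plant→City (14), Sub2→Bus4 (6), Sub4→Bus3 (6), Sub4→City (2), Bus2→City (5); capacity 13 + 14 + 6 + 6 + 2 + 5 = 46.

46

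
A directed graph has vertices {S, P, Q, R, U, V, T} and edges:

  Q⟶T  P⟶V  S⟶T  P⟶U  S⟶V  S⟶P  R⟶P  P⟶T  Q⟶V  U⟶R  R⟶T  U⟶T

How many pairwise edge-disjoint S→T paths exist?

Assign every edge capacity 1; by Menger, the answer equals the max flow.
Path S→T (+1); total 1.
Path S→P→T (+1); total 2.
No residual S→T path; max flow = 2.
Certifying cut of size 2: {S→P, S→T}.

2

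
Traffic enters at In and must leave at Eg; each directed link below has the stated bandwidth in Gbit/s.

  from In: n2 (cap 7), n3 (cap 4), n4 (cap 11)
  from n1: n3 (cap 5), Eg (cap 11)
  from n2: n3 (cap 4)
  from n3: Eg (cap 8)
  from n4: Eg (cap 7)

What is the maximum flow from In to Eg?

Augment In→n3→Eg: bottleneck 4, flow now 4.
Augment In→n4→Eg: bottleneck 7, flow now 11.
Augment In→n2→n3→Eg: bottleneck 4, flow now 15.
No augmenting path remains; maximum flow = 15.
In the residual graph, reachable from In: {In, n2, n4}.
Min-cut edges: In→n3 (4), n2→n3 (4), n4→Eg (7); capacity 4 + 4 + 7 = 15.
This cut is saturated, so no flow can exceed 15.

15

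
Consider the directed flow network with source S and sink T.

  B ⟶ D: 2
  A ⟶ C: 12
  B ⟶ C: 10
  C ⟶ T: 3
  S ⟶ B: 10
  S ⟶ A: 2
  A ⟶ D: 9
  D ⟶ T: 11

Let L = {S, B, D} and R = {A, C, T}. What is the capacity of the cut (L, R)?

Edges leaving {S, B, D}: S→A (2), B→C (10), D→T (11).
Cut capacity = 2 + 10 + 11 = 23.

23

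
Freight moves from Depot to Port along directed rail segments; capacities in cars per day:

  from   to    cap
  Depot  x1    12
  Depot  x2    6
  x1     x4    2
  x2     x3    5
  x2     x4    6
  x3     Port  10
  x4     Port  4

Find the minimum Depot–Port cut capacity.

8

Augment Depot→x1→x4→Port: bottleneck 2, flow now 2.
Augment Depot→x2→x3→Port: bottleneck 5, flow now 7.
Augment Depot→x2→x4→Port: bottleneck 1, flow now 8.
No augmenting path remains; maximum flow = 8.
By max-flow min-cut, the minimum cut capacity equals the max flow.
In the residual graph, reachable from Depot: {Depot, x1}.
Min-cut edges: Depot→x2 (6), x1→x4 (2); capacity 6 + 2 = 8.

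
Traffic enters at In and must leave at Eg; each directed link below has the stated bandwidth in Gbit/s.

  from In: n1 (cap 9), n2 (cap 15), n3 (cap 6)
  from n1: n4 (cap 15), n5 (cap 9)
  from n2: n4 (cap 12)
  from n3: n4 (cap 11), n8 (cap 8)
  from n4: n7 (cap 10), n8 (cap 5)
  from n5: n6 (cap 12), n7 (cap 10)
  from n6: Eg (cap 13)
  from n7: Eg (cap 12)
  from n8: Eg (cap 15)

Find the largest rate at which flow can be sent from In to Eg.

Augment In→n3→n8→Eg: bottleneck 6, flow now 6.
Augment In→n1→n4→n7→Eg: bottleneck 9, flow now 15.
Augment In→n2→n4→n7→Eg: bottleneck 1, flow now 16.
Augment In→n2→n4→n8→Eg: bottleneck 5, flow now 21.
Augment In→n2→n4→n1→n5→n6→Eg: bottleneck 6, flow now 27. (uses reverse residual edge)
No augmenting path remains; maximum flow = 27.
In the residual graph, reachable from In: {In, n2}.
Min-cut edges: In→n1 (9), In→n3 (6), n2→n4 (12); capacity 9 + 6 + 12 = 27.
This cut is saturated, so no flow can exceed 27.

27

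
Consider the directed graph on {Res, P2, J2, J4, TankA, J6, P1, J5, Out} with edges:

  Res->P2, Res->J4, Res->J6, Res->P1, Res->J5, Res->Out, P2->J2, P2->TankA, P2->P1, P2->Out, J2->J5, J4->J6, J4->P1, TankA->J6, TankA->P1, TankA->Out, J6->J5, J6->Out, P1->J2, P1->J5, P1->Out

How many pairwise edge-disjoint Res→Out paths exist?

4

Assign every edge capacity 1; by Menger, the answer equals the max flow.
Path Res→Out (+1); total 1.
Path Res→P2→Out (+1); total 2.
Path Res→J6→Out (+1); total 3.
Path Res→P1→Out (+1); total 4.
No residual Res→Out path; max flow = 4.
Certifying cut of size 4: {J6→Out, P1→Out, Res→Out, Res→P2}.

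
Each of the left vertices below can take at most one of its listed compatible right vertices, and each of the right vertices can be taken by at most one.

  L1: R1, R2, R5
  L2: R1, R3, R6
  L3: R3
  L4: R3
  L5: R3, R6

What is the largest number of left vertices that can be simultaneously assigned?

Unit-capacity flow: source→left, listed edges, right→sink; max matching = max flow.
Augmenting path L1→R1 (+1); matched 1.
Augmenting path L2→R3 (+1); matched 2.
Augmenting path L5→R6 (+1); matched 3.
Augmenting path L3→R3→L2→R1→L1→R2 (+1); matched 4.
No augmenting path remains; maximum matching = 4.
König certificate: {L1, L2, L5, R3} is a vertex cover of size 4 (every listed pair touches it), so no matching can be larger.

4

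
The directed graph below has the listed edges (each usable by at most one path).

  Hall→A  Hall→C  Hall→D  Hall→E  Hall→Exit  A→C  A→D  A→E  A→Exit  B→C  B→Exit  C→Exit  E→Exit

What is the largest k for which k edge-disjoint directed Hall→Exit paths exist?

Assign every edge capacity 1; by Menger, the answer equals the max flow.
Path Hall→Exit (+1); total 1.
Path Hall→A→Exit (+1); total 2.
Path Hall→C→Exit (+1); total 3.
Path Hall→E→Exit (+1); total 4.
No residual Hall→Exit path; max flow = 4.
Certifying cut of size 4: {Hall→A, Hall→C, Hall→E, Hall→Exit}.

4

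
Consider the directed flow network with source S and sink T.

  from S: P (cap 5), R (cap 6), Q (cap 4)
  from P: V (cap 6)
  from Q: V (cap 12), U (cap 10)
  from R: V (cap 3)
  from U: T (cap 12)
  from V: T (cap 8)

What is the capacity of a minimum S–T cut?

12

Augment S→P→V→T: bottleneck 5, flow now 5.
Augment S→Q→U→T: bottleneck 4, flow now 9.
Augment S→R→V→T: bottleneck 3, flow now 12.
No augmenting path remains; maximum flow = 12.
By max-flow min-cut, the minimum cut capacity equals the max flow.
In the residual graph, reachable from S: {S, R}.
Min-cut edges: S→P (5), S→Q (4), R→V (3); capacity 5 + 4 + 3 = 12.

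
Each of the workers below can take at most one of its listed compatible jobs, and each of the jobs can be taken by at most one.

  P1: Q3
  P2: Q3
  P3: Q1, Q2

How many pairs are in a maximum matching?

2

Unit-capacity flow: source→left, listed edges, right→sink; max matching = max flow.
Augmenting path P1→Q3 (+1); matched 1.
Augmenting path P3→Q1 (+1); matched 2.
No augmenting path remains; maximum matching = 2.
König certificate: {P3, Q3} is a vertex cover of size 2 (every listed pair touches it), so no matching can be larger.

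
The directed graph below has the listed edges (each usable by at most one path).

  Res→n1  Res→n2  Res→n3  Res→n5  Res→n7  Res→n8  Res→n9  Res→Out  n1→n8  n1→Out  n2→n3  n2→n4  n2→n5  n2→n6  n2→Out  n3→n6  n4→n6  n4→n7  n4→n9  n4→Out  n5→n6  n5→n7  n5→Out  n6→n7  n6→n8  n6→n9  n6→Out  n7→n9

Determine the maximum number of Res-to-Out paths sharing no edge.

Assign every edge capacity 1; by Menger, the answer equals the max flow.
Path Res→Out (+1); total 1.
Path Res→n1→Out (+1); total 2.
Path Res→n2→Out (+1); total 3.
Path Res→n5→Out (+1); total 4.
Path Res→n3→n6→Out (+1); total 5.
No residual Res→Out path; max flow = 5.
Certifying cut of size 5: {Res→Out, Res→n1, Res→n2, Res→n3, Res→n5}.

5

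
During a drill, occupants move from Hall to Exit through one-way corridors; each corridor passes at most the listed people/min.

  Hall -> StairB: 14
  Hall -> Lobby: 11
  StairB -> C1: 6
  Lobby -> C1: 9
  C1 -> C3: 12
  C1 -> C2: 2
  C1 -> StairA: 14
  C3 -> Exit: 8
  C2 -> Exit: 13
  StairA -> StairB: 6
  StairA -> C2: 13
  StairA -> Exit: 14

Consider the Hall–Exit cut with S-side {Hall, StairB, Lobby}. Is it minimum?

Given cut capacity: 6 + 9 = 15.
Augment Hall→StairB→C1→C3→Exit: bottleneck 6, flow now 6.
Augment Hall→Lobby→C1→C3→Exit: bottleneck 2, flow now 8.
Augment Hall→Lobby→C1→C2→Exit: bottleneck 2, flow now 10.
Augment Hall→Lobby→C1→StairA→Exit: bottleneck 5, flow now 15.
No augmenting path remains; maximum flow = 15.
Cut capacity 15 equals the max flow, so it is a minimum cut.

Yes — it is a minimum cut (capacity 15).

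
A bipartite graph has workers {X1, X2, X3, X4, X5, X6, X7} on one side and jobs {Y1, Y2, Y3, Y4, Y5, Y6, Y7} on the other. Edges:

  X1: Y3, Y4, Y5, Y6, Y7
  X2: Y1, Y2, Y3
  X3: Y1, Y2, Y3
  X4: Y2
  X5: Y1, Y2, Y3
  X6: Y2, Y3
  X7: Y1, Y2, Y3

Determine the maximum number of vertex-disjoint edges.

Unit-capacity flow: source→left, listed edges, right→sink; max matching = max flow.
Augmenting path X1→Y3 (+1); matched 1.
Augmenting path X2→Y1 (+1); matched 2.
Augmenting path X3→Y2 (+1); matched 3.
Augmenting path X5→Y3→X1→Y4 (+1); matched 4.
No augmenting path remains; maximum matching = 4.
König certificate: {X1, Y1, Y2, Y3} is a vertex cover of size 4 (every listed pair touches it), so no matching can be larger.

4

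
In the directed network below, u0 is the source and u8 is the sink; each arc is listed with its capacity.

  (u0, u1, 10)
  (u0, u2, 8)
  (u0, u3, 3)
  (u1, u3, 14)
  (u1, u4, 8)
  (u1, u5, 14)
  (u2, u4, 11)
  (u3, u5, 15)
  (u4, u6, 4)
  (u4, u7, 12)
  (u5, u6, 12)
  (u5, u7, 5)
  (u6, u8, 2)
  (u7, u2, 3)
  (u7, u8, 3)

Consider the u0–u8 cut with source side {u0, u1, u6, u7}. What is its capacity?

55

Edges leaving {u0, u1, u6, u7}: u0→u2 (8), u0→u3 (3), u1→u3 (14), u1→u4 (8), u1→u5 (14), u6→u8 (2), u7→u2 (3), u7→u8 (3).
Cut capacity = 8 + 3 + 14 + 8 + 14 + 2 + 3 + 3 = 55.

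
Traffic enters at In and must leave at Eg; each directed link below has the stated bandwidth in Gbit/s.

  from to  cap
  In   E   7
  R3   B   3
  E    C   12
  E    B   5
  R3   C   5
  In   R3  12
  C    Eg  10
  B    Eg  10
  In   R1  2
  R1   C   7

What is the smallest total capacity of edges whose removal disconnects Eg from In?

17

Augment In→E→C→Eg: bottleneck 7, flow now 7.
Augment In→R3→C→Eg: bottleneck 3, flow now 10.
Augment In→R3→B→Eg: bottleneck 3, flow now 13.
Augment In→R3→C→E→B→Eg: bottleneck 2, flow now 15. (uses reverse residual edge)
Augment In→R1→C→E→B→Eg: bottleneck 2, flow now 17. (uses reverse residual edge)
No augmenting path remains; maximum flow = 17.
By max-flow min-cut, the minimum cut capacity equals the max flow.
In the residual graph, reachable from In: {In, R3}.
Min-cut edges: In→E (7), In→R1 (2), R3→C (5), R3→B (3); capacity 7 + 2 + 5 + 3 = 17.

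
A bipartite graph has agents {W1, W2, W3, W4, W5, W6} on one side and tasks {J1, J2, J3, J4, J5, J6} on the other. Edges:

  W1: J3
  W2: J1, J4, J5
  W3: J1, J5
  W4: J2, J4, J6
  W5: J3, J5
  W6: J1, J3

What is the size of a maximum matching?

5

Unit-capacity flow: source→left, listed edges, right→sink; max matching = max flow.
Augmenting path W1→J3 (+1); matched 1.
Augmenting path W2→J1 (+1); matched 2.
Augmenting path W3→J5 (+1); matched 3.
Augmenting path W4→J2 (+1); matched 4.
Augmenting path W6→J1→W2→J4 (+1); matched 5.
No augmenting path remains; maximum matching = 5.
König certificate: {W2, W4, J1, J3, J5} is a vertex cover of size 5 (every listed pair touches it), so no matching can be larger.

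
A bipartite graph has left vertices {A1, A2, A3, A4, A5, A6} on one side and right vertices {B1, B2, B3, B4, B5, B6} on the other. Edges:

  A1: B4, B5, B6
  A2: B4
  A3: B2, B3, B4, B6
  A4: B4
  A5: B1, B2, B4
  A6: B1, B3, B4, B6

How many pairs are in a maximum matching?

Unit-capacity flow: source→left, listed edges, right→sink; max matching = max flow.
Augmenting path A1→B4 (+1); matched 1.
Augmenting path A3→B2 (+1); matched 2.
Augmenting path A5→B1 (+1); matched 3.
Augmenting path A6→B3 (+1); matched 4.
Augmenting path A2→B4→A1→B5 (+1); matched 5.
No augmenting path remains; maximum matching = 5.
König certificate: {A1, A3, A5, A6, B4} is a vertex cover of size 5 (every listed pair touches it), so no matching can be larger.

5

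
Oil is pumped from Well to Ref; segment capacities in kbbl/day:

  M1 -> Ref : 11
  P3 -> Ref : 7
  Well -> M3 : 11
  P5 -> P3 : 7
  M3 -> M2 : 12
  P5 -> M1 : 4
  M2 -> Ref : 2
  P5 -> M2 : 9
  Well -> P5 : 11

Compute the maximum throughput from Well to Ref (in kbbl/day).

13

Augment Well→P5→P3→Ref: bottleneck 7, flow now 7.
Augment Well→P5→M2→Ref: bottleneck 2, flow now 9.
Augment Well→P5→M1→Ref: bottleneck 2, flow now 11.
Augment Well→M3→M2→P5→M1→Ref: bottleneck 2, flow now 13. (uses reverse residual edge)
No augmenting path remains; maximum flow = 13.
In the residual graph, reachable from Well: {Well, M3, M2}.
Min-cut edges: Well→P5 (11), M2→Ref (2); capacity 11 + 2 = 13.
This cut is saturated, so no flow can exceed 13.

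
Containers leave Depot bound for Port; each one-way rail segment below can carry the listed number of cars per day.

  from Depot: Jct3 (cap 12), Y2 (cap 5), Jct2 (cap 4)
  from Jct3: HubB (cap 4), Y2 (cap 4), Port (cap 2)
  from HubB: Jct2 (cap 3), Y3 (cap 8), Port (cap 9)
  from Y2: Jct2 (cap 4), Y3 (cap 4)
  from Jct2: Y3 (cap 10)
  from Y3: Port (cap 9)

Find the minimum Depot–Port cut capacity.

Augment Depot→Jct3→Port: bottleneck 2, flow now 2.
Augment Depot→Jct3→HubB→Port: bottleneck 4, flow now 6.
Augment Depot→Y2→Y3→Port: bottleneck 4, flow now 10.
Augment Depot→Jct2→Y3→Port: bottleneck 4, flow now 14.
Augment Depot→Y2→Jct2→Y3→Port: bottleneck 1, flow now 15.
No augmenting path remains; maximum flow = 15.
By max-flow min-cut, the minimum cut capacity equals the max flow.
In the residual graph, reachable from Depot: {Depot, Jct3, Y2, Jct2, Y3}.
Min-cut edges: Jct3→HubB (4), Jct3→Port (2), Y3→Port (9); capacity 4 + 2 + 9 = 15.

15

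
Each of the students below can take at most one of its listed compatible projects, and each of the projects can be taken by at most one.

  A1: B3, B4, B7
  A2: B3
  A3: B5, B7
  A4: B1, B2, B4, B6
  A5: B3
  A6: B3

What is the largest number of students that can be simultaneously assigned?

4

Unit-capacity flow: source→left, listed edges, right→sink; max matching = max flow.
Augmenting path A1→B3 (+1); matched 1.
Augmenting path A3→B5 (+1); matched 2.
Augmenting path A4→B1 (+1); matched 3.
Augmenting path A2→B3→A1→B4 (+1); matched 4.
No augmenting path remains; maximum matching = 4.
König certificate: {A1, A3, A4, B3} is a vertex cover of size 4 (every listed pair touches it), so no matching can be larger.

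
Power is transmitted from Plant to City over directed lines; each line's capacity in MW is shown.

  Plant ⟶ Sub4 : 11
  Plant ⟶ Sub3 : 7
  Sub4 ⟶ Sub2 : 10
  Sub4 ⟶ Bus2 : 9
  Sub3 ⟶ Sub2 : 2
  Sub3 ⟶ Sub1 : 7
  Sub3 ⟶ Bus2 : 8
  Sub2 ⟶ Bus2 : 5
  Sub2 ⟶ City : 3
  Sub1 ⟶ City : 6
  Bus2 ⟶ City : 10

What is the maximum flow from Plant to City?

18

Augment Plant→Sub4→Sub2→City: bottleneck 3, flow now 3.
Augment Plant→Sub4→Bus2→City: bottleneck 8, flow now 11.
Augment Plant→Sub3→Sub1→City: bottleneck 6, flow now 17.
Augment Plant→Sub3→Bus2→City: bottleneck 1, flow now 18.
No augmenting path remains; maximum flow = 18.
In the residual graph, reachable from Plant: {Plant}.
Min-cut edges: Plant→Sub4 (11), Plant→Sub3 (7); capacity 11 + 7 = 18.
This cut is saturated, so no flow can exceed 18.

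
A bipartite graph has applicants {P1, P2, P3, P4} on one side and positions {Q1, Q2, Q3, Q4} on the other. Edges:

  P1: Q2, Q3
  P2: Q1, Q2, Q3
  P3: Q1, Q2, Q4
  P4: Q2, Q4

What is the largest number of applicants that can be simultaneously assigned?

Unit-capacity flow: source→left, listed edges, right→sink; max matching = max flow.
Augmenting path P1→Q2 (+1); matched 1.
Augmenting path P2→Q1 (+1); matched 2.
Augmenting path P3→Q4 (+1); matched 3.
Augmenting path P4→Q2→P1→Q3 (+1); matched 4.
No augmenting path remains; maximum matching = 4.
König certificate: {P1, P2, P3, P4} is a vertex cover of size 4 (every listed pair touches it), so no matching can be larger.

4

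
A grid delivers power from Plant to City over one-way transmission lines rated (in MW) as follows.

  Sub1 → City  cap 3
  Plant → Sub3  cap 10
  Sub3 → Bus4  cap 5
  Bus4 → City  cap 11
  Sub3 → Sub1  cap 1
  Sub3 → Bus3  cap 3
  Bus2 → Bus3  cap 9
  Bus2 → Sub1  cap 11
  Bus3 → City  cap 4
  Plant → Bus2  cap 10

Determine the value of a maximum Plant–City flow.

12

Augment Plant→Sub3→Bus3→City: bottleneck 3, flow now 3.
Augment Plant→Sub3→Sub1→City: bottleneck 1, flow now 4.
Augment Plant→Sub3→Bus4→City: bottleneck 5, flow now 9.
Augment Plant→Bus2→Bus3→City: bottleneck 1, flow now 10.
Augment Plant→Bus2→Sub1→City: bottleneck 2, flow now 12.
No augmenting path remains; maximum flow = 12.
In the residual graph, reachable from Plant: {Plant, Sub3, Bus2, Bus3, Sub1}.
Min-cut edges: Sub3→Bus4 (5), Bus3→City (4), Sub1→City (3); capacity 5 + 4 + 3 = 12.
This cut is saturated, so no flow can exceed 12.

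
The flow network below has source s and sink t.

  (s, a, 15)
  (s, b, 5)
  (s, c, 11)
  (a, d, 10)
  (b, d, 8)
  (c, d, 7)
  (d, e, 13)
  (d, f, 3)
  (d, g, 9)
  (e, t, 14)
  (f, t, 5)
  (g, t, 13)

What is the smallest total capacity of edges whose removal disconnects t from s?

22

Augment s→a→d→e→t: bottleneck 10, flow now 10.
Augment s→b→d→e→t: bottleneck 3, flow now 13.
Augment s→b→d→f→t: bottleneck 2, flow now 15.
Augment s→c→d→f→t: bottleneck 1, flow now 16.
Augment s→c→d→g→t: bottleneck 6, flow now 22.
No augmenting path remains; maximum flow = 22.
By max-flow min-cut, the minimum cut capacity equals the max flow.
In the residual graph, reachable from s: {s, a, c}.
Min-cut edges: s→b (5), a→d (10), c→d (7); capacity 5 + 10 + 7 = 22.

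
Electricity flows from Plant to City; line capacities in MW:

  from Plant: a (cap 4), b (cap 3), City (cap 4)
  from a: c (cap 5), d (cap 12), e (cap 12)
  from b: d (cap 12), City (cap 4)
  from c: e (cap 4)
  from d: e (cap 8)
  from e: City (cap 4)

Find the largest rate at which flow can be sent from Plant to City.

11

Augment Plant→City: bottleneck 4, flow now 4.
Augment Plant→b→City: bottleneck 3, flow now 7.
Augment Plant→a→e→City: bottleneck 4, flow now 11.
No augmenting path remains; maximum flow = 11.
In the residual graph, reachable from Plant: {Plant}.
Min-cut edges: Plant→a (4), Plant→b (3), Plant→City (4); capacity 4 + 3 + 4 = 11.
This cut is saturated, so no flow can exceed 11.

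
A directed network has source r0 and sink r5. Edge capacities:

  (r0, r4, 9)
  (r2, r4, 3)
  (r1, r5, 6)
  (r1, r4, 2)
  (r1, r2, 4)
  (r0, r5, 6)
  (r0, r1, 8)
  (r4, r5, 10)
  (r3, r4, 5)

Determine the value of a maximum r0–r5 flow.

22

Augment r0→r5: bottleneck 6, flow now 6.
Augment r0→r1→r5: bottleneck 6, flow now 12.
Augment r0→r4→r5: bottleneck 9, flow now 21.
Augment r0→r1→r4→r5: bottleneck 1, flow now 22.
No augmenting path remains; maximum flow = 22.
In the residual graph, reachable from r0: {r0, r1, r2, r4}.
Min-cut edges: r0→r5 (6), r1→r5 (6), r4→r5 (10); capacity 6 + 6 + 10 = 22.
This cut is saturated, so no flow can exceed 22.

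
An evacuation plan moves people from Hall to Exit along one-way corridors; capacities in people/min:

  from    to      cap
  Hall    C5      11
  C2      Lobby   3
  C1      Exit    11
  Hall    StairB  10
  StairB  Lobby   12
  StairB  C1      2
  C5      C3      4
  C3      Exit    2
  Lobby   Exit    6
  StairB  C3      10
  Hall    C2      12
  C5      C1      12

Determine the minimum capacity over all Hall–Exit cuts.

Augment Hall→StairB→C1→Exit: bottleneck 2, flow now 2.
Augment Hall→StairB→C3→Exit: bottleneck 2, flow now 4.
Augment Hall→StairB→Lobby→Exit: bottleneck 6, flow now 10.
Augment Hall→C5→C1→Exit: bottleneck 9, flow now 19.
No augmenting path remains; maximum flow = 19.
By max-flow min-cut, the minimum cut capacity equals the max flow.
In the residual graph, reachable from Hall: {Hall, StairB, C2, C5, C1, C3, Lobby}.
Min-cut edges: C1→Exit (11), C3→Exit (2), Lobby→Exit (6); capacity 11 + 2 + 6 = 19.

19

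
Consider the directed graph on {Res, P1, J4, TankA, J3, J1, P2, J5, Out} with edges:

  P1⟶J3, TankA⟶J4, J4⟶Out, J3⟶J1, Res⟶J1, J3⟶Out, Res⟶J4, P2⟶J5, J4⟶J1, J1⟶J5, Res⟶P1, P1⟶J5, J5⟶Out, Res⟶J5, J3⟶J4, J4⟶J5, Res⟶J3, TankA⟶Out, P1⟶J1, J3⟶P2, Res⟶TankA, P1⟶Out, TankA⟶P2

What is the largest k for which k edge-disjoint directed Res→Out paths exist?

Assign every edge capacity 1; by Menger, the answer equals the max flow.
Path Res→P1→Out (+1); total 1.
Path Res→J4→Out (+1); total 2.
Path Res→TankA→Out (+1); total 3.
Path Res→J3→Out (+1); total 4.
Path Res→J5→Out (+1); total 5.
No residual Res→Out path; max flow = 5.
Certifying cut of size 5: {J5→Out, Res→J3, Res→J4, Res→P1, Res→TankA}.

5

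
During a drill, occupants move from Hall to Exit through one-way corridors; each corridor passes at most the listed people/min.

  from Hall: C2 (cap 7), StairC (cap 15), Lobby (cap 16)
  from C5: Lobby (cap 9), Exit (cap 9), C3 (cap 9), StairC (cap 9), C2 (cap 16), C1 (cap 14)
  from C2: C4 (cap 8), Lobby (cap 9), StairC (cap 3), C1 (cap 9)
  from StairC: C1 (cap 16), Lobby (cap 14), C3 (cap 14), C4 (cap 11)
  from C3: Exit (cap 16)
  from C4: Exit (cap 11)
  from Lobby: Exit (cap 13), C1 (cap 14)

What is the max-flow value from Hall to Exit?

Augment Hall→Lobby→Exit: bottleneck 13, flow now 13.
Augment Hall→C2→C4→Exit: bottleneck 7, flow now 20.
Augment Hall→StairC→C3→Exit: bottleneck 14, flow now 34.
Augment Hall→StairC→C4→Exit: bottleneck 1, flow now 35.
No augmenting path remains; maximum flow = 35.
In the residual graph, reachable from Hall: {Hall, Lobby, C1}.
Min-cut edges: Hall→C2 (7), Hall→StairC (15), Lobby→Exit (13); capacity 7 + 15 + 13 = 35.
This cut is saturated, so no flow can exceed 35.

35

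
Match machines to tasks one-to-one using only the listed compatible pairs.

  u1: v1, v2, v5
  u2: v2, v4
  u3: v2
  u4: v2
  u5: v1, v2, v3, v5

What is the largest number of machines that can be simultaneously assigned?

Unit-capacity flow: source→left, listed edges, right→sink; max matching = max flow.
Augmenting path u1→v1 (+1); matched 1.
Augmenting path u2→v2 (+1); matched 2.
Augmenting path u5→v3 (+1); matched 3.
Augmenting path u3→v2→u2→v4 (+1); matched 4.
No augmenting path remains; maximum matching = 4.
König certificate: {u1, u2, u5, v2} is a vertex cover of size 4 (every listed pair touches it), so no matching can be larger.

4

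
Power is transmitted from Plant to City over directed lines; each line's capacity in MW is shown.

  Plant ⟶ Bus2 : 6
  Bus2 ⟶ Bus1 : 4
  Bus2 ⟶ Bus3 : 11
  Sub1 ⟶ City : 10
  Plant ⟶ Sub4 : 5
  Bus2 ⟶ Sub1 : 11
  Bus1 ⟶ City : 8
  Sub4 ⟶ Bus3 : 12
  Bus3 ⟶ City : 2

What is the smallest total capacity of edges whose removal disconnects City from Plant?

Augment Plant→Sub4→Bus3→City: bottleneck 2, flow now 2.
Augment Plant→Bus2→Bus1→City: bottleneck 4, flow now 6.
Augment Plant→Bus2→Sub1→City: bottleneck 2, flow now 8.
No augmenting path remains; maximum flow = 8.
By max-flow min-cut, the minimum cut capacity equals the max flow.
In the residual graph, reachable from Plant: {Plant, Sub4, Bus3}.
Min-cut edges: Plant→Bus2 (6), Bus3→City (2); capacity 6 + 2 = 8.

8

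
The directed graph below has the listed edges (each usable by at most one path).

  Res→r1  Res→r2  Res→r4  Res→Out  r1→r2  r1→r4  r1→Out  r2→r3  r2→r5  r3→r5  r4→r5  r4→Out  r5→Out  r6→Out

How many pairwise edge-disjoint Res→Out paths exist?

4

Assign every edge capacity 1; by Menger, the answer equals the max flow.
Path Res→Out (+1); total 1.
Path Res→r1→Out (+1); total 2.
Path Res→r4→Out (+1); total 3.
Path Res→r2→r5→Out (+1); total 4.
No residual Res→Out path; max flow = 4.
Certifying cut of size 4: {Res→Out, Res→r1, Res→r2, Res→r4}.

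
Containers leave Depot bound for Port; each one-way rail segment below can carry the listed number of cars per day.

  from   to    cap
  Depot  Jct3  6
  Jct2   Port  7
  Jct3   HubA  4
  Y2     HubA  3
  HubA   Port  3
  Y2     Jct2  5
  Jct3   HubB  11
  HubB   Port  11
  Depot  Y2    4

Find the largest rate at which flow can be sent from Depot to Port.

10

Augment Depot→Jct3→HubA→Port: bottleneck 3, flow now 3.
Augment Depot→Jct3→HubB→Port: bottleneck 3, flow now 6.
Augment Depot→Y2→Jct2→Port: bottleneck 4, flow now 10.
No augmenting path remains; maximum flow = 10.
In the residual graph, reachable from Depot: {Depot}.
Min-cut edges: Depot→Jct3 (6), Depot→Y2 (4); capacity 6 + 4 = 10.
This cut is saturated, so no flow can exceed 10.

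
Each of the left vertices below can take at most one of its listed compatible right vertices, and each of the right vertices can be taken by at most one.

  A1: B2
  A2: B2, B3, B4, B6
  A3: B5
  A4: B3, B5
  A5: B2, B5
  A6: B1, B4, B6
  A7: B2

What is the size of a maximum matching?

Unit-capacity flow: source→left, listed edges, right→sink; max matching = max flow.
Augmenting path A1→B2 (+1); matched 1.
Augmenting path A2→B3 (+1); matched 2.
Augmenting path A3→B5 (+1); matched 3.
Augmenting path A6→B1 (+1); matched 4.
Augmenting path A4→B3→A2→B4 (+1); matched 5.
No augmenting path remains; maximum matching = 5.
König certificate: {A2, A4, A6, B2, B5} is a vertex cover of size 5 (every listed pair touches it), so no matching can be larger.

5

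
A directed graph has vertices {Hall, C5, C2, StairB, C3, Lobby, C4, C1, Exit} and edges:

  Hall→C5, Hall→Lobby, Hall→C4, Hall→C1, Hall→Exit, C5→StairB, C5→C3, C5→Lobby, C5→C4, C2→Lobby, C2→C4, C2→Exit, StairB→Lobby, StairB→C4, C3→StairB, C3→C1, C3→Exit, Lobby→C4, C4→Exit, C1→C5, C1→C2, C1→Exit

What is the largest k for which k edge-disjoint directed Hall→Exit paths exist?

Assign every edge capacity 1; by Menger, the answer equals the max flow.
Path Hall→Exit (+1); total 1.
Path Hall→C4→Exit (+1); total 2.
Path Hall→C1→Exit (+1); total 3.
Path Hall→C5→C3→Exit (+1); total 4.
No residual Hall→Exit path; max flow = 4.
Certifying cut of size 4: {C4→Exit, Hall→C1, Hall→C5, Hall→Exit}.

4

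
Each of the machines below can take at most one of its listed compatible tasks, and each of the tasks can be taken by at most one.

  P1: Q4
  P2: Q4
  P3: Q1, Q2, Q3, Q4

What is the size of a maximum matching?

Unit-capacity flow: source→left, listed edges, right→sink; max matching = max flow.
Augmenting path P1→Q4 (+1); matched 1.
Augmenting path P3→Q1 (+1); matched 2.
No augmenting path remains; maximum matching = 2.
König certificate: {P3, Q4} is a vertex cover of size 2 (every listed pair touches it), so no matching can be larger.

2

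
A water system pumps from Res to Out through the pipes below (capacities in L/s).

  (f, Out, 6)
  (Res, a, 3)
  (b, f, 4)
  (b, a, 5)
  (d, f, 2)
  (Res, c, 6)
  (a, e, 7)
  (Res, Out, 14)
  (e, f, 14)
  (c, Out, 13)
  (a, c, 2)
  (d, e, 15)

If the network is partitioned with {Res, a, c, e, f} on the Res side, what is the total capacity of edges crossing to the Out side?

Edges leaving {Res, a, c, e, f}: Res→Out (14), c→Out (13), f→Out (6).
Cut capacity = 14 + 13 + 6 = 33.

33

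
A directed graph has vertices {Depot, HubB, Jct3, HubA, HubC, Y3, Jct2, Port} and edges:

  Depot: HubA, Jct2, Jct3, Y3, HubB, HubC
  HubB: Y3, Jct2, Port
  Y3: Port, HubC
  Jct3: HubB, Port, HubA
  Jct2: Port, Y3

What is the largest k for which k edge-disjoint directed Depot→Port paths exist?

Assign every edge capacity 1; by Menger, the answer equals the max flow.
Path Depot→HubB→Port (+1); total 1.
Path Depot→Jct3→Port (+1); total 2.
Path Depot→Y3→Port (+1); total 3.
Path Depot→Jct2→Port (+1); total 4.
No residual Depot→Port path; max flow = 4.
Certifying cut of size 4: {Depot→HubB, Depot→Jct2, Depot→Jct3, Depot→Y3}.

4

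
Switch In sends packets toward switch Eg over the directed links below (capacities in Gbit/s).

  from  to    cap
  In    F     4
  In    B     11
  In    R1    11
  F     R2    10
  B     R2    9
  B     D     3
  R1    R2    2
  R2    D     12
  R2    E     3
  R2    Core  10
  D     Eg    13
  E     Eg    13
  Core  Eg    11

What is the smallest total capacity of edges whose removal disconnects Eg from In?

17

Augment In→B→D→Eg: bottleneck 3, flow now 3.
Augment In→F→R2→D→Eg: bottleneck 4, flow now 7.
Augment In→B→R2→D→Eg: bottleneck 6, flow now 13.
Augment In→B→R2→E→Eg: bottleneck 2, flow now 15.
Augment In→R1→R2→E→Eg: bottleneck 1, flow now 16.
Augment In→R1→R2→Core→Eg: bottleneck 1, flow now 17.
No augmenting path remains; maximum flow = 17.
By max-flow min-cut, the minimum cut capacity equals the max flow.
In the residual graph, reachable from In: {In, R1}.
Min-cut edges: In→F (4), In→B (11), R1→R2 (2); capacity 4 + 11 + 2 = 17.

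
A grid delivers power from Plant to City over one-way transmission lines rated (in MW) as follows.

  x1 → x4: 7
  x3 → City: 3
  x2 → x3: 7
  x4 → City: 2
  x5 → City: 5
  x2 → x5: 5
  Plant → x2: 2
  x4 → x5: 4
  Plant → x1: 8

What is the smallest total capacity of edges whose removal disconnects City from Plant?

8

Augment Plant→x1→x4→City: bottleneck 2, flow now 2.
Augment Plant→x2→x3→City: bottleneck 2, flow now 4.
Augment Plant→x1→x4→x5→City: bottleneck 4, flow now 8.
No augmenting path remains; maximum flow = 8.
By max-flow min-cut, the minimum cut capacity equals the max flow.
In the residual graph, reachable from Plant: {Plant, x1, x4}.
Min-cut edges: Plant→x2 (2), x4→x5 (4), x4→City (2); capacity 2 + 4 + 2 = 8.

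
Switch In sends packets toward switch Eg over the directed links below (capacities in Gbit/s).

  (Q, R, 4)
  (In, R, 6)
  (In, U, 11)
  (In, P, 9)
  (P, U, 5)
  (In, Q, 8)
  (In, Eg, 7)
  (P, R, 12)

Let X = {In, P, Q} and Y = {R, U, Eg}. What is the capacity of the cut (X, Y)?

45

Edges leaving {In, P, Q}: In→R (6), In→U (11), In→Eg (7), P→R (12), P→U (5), Q→R (4).
Cut capacity = 6 + 11 + 7 + 12 + 5 + 4 = 45.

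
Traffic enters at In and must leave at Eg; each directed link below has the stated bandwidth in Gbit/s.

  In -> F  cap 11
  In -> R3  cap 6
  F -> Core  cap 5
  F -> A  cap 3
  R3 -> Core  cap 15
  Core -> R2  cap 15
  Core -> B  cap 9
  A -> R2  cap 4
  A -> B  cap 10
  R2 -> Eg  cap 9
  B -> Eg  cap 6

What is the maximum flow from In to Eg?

14

Augment In→F→Core→R2→Eg: bottleneck 5, flow now 5.
Augment In→F→A→R2→Eg: bottleneck 3, flow now 8.
Augment In→R3→Core→R2→Eg: bottleneck 1, flow now 9.
Augment In→R3→Core→B→Eg: bottleneck 5, flow now 14.
No augmenting path remains; maximum flow = 14.
In the residual graph, reachable from In: {In, F}.
Min-cut edges: In→R3 (6), F→Core (5), F→A (3); capacity 6 + 5 + 3 = 14.
This cut is saturated, so no flow can exceed 14.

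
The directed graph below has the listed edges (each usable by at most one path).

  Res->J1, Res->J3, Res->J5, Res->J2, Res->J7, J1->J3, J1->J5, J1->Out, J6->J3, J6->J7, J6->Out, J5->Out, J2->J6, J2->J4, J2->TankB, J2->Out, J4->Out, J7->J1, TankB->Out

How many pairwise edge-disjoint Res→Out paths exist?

3

Assign every edge capacity 1; by Menger, the answer equals the max flow.
Path Res→J1→Out (+1); total 1.
Path Res→J5→Out (+1); total 2.
Path Res→J2→Out (+1); total 3.
No residual Res→Out path; max flow = 3.
Certifying cut of size 3: {J1→Out, J5→Out, Res→J2}.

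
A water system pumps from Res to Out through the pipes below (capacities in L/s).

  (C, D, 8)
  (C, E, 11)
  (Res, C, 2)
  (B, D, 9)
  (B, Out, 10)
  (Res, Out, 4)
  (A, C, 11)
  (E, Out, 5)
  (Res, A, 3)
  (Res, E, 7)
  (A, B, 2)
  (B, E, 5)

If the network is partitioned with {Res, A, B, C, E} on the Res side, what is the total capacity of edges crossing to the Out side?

36

Edges leaving {Res, A, B, C, E}: Res→Out (4), B→D (9), B→Out (10), C→D (8), E→Out (5).
Cut capacity = 4 + 9 + 10 + 8 + 5 = 36.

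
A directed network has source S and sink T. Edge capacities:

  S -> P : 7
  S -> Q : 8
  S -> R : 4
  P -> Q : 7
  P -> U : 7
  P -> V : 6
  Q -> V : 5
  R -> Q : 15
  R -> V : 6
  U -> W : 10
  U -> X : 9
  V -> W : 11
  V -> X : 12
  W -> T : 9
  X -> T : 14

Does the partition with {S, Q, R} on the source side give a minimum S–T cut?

No — its capacity is 18, but the minimum cut has capacity 16.

Given cut capacity: 7 + 5 + 6 = 18.
Augment S→P→U→W→T: bottleneck 7, flow now 7.
Augment S→Q→V→W→T: bottleneck 2, flow now 9.
Augment S→Q→V→X→T: bottleneck 3, flow now 12.
Augment S→R→V→X→T: bottleneck 4, flow now 16.
No augmenting path remains; maximum flow = 16.
In the residual graph, reachable from S: {S, Q}.
Min-cut edges: S→P (7), S→R (4), Q→V (5); capacity 7 + 4 + 5 = 16.
Cut capacity 18 exceeds the max flow 16, so it is not minimum.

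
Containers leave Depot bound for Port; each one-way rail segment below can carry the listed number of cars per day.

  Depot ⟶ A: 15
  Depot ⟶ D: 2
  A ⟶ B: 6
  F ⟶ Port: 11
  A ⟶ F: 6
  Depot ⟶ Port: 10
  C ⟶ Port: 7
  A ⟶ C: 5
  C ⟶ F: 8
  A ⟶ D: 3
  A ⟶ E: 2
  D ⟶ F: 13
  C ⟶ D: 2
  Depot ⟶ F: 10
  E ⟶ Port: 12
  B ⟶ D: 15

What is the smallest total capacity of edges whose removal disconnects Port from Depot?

28

Augment Depot→Port: bottleneck 10, flow now 10.
Augment Depot→F→Port: bottleneck 10, flow now 20.
Augment Depot→A→C→Port: bottleneck 5, flow now 25.
Augment Depot→A→E→Port: bottleneck 2, flow now 27.
Augment Depot→A→F→Port: bottleneck 1, flow now 28.
No augmenting path remains; maximum flow = 28.
By max-flow min-cut, the minimum cut capacity equals the max flow.
In the residual graph, reachable from Depot: {Depot, A, B, D, F}.
Min-cut edges: Depot→Port (10), A→C (5), A→E (2), F→Port (11); capacity 10 + 5 + 2 + 11 = 28.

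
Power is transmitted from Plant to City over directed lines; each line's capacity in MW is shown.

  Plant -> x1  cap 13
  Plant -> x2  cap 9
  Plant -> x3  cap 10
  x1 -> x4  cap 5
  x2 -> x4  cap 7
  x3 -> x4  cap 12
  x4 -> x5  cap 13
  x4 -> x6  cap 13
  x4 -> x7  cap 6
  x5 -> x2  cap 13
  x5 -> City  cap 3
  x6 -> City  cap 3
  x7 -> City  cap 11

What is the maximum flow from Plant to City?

Augment Plant→x1→x4→x5→City: bottleneck 3, flow now 3.
Augment Plant→x1→x4→x6→City: bottleneck 2, flow now 5.
Augment Plant→x2→x4→x6→City: bottleneck 1, flow now 6.
Augment Plant→x2→x4→x7→City: bottleneck 6, flow now 12.
No augmenting path remains; maximum flow = 12.
In the residual graph, reachable from Plant: {Plant, x1, x2, x3, x4, x5, x6}.
Min-cut edges: x4→x7 (6), x5→City (3), x6→City (3); capacity 6 + 3 + 3 = 12.
This cut is saturated, so no flow can exceed 12.

12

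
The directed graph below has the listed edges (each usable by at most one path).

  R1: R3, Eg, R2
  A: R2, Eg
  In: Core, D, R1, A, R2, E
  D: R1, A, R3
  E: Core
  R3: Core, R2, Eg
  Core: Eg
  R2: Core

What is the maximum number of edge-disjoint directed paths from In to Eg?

Assign every edge capacity 1; by Menger, the answer equals the max flow.
Path In→R1→Eg (+1); total 1.
Path In→A→Eg (+1); total 2.
Path In→Core→Eg (+1); total 3.
Path In→D→R3→Eg (+1); total 4.
No residual In→Eg path; max flow = 4.
Certifying cut of size 4: {Core→Eg, In→A, In→D, In→R1}.

4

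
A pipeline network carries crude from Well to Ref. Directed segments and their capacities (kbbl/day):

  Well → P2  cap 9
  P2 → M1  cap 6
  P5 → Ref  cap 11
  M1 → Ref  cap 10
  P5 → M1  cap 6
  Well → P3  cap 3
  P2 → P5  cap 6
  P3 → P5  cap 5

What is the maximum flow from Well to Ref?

Augment Well→P2→M1→Ref: bottleneck 6, flow now 6.
Augment Well→P2→P5→Ref: bottleneck 3, flow now 9.
Augment Well→P3→P5→Ref: bottleneck 3, flow now 12.
No augmenting path remains; maximum flow = 12.
In the residual graph, reachable from Well: {Well}.
Min-cut edges: Well→P2 (9), Well→P3 (3); capacity 9 + 3 = 12.
This cut is saturated, so no flow can exceed 12.

12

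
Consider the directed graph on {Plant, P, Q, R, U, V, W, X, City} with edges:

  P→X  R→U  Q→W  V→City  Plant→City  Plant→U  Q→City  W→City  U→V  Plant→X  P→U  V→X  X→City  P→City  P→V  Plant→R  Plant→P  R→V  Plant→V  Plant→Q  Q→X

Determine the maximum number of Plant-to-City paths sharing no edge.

5

Assign every edge capacity 1; by Menger, the answer equals the max flow.
Path Plant→City (+1); total 1.
Path Plant→P→City (+1); total 2.
Path Plant→Q→City (+1); total 3.
Path Plant→V→City (+1); total 4.
Path Plant→X→City (+1); total 5.
No residual Plant→City path; max flow = 5.
Certifying cut of size 5: {Plant→City, Plant→P, Plant→Q, V→City, X→City}.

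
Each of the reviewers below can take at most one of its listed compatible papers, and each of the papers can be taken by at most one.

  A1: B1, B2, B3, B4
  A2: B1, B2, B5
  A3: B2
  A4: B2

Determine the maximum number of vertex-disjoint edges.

Unit-capacity flow: source→left, listed edges, right→sink; max matching = max flow.
Augmenting path A1→B1 (+1); matched 1.
Augmenting path A2→B2 (+1); matched 2.
Augmenting path A3→B2→A2→B5 (+1); matched 3.
No augmenting path remains; maximum matching = 3.
König certificate: {A1, A2, B2} is a vertex cover of size 3 (every listed pair touches it), so no matching can be larger.

3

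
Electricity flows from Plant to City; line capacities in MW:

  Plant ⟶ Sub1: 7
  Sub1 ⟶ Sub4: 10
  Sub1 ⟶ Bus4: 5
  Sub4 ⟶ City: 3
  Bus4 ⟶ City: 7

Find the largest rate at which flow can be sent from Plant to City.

Augment Plant→Sub1→Sub4→City: bottleneck 3, flow now 3.
Augment Plant→Sub1→Bus4→City: bottleneck 4, flow now 7.
No augmenting path remains; maximum flow = 7.
In the residual graph, reachable from Plant: {Plant}.
Min-cut edges: Plant→Sub1 (7); capacity 7 = 7.
This cut is saturated, so no flow can exceed 7.

7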